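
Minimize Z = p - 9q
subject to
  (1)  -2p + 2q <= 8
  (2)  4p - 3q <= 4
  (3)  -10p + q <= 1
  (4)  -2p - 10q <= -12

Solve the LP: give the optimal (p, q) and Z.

p = 16, q = 20, minimum Z = -164

The binding constraints are -2p + 2q = 8 and 4p - 3q = 4.
Solving simultaneously gives p = 16, q = 20.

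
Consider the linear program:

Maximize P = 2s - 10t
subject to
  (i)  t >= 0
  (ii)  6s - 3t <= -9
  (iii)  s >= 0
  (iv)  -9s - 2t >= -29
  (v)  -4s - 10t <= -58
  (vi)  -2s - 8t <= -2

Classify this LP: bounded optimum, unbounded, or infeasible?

bounded optimum

Extreme points and P = 2s - 10t:
  (23/13, 85/13) → P = -804/13
  (7/6, 16/3) → P = -51
  (0, 29/2) → P = -145
  (0, 29/5) → P = -58
The feasible region has finitely many vertices and no improving ray; the maximum is -51 at (7/6, 16/3).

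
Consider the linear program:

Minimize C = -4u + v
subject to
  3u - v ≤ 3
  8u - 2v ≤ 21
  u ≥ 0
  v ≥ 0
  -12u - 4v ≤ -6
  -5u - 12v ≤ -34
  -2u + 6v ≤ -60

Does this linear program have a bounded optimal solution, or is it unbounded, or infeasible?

The boundaries 3u - v = 3 and 8u - 2v = 21 meet at (15/2, 39/2), but that point violates -2u + 6v ≤ -60. Every candidate vertex is excluded by some other constraint, so the feasible region is empty.

infeasible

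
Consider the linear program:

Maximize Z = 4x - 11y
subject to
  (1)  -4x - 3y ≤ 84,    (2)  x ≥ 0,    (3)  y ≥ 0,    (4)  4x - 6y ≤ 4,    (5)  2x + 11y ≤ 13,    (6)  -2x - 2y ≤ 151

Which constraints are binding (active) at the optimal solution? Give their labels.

(3) and (4)

Feasible corners and Z = 4x - 11y:
  (0, 0) → Z = 0
  (0, 13/11) → Z = -13
  (1, 0) → Z = 4
  (61/28, 11/14) → Z = 1/14

The maximum is at (1, 0). Substituting into each constraint, equality holds for (3) and (4); the remaining constraints have slack.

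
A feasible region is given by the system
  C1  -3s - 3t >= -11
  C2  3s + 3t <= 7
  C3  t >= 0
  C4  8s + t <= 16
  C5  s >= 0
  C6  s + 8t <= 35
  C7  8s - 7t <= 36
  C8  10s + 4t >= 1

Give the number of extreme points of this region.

Of the 27 pairwise boundary intersections, those satisfying every inequality are:
  (41/21, 8/21)
  (0, 7/3)
  (2, 0)
  (1/10, 0)
  (0, 1/4)

5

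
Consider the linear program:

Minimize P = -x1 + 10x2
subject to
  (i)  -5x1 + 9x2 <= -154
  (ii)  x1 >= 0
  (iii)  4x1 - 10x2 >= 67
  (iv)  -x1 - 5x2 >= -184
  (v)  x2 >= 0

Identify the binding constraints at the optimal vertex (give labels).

Extreme points and P = -x1 + 10x2:
  (937/14, 281/14) → P = 1873/14
  (154/5, 0) → P = -154/5
  (145/2, 223/10) → P = 301/2
  (184, 0) → P = -184

The minimum is at (184, 0). Substituting into each constraint, equality holds for (iv) and (v); the remaining constraints have slack.

(iv) and (v)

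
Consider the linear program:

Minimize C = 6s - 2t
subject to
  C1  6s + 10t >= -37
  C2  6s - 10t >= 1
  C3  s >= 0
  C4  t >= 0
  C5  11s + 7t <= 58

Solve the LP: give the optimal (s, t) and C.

s = 1/6, t = 0, minimum C = 1

The binding constraints are 6s - 10t = 1 and t = 0.
Solving simultaneously gives s = 1/6, t = 0.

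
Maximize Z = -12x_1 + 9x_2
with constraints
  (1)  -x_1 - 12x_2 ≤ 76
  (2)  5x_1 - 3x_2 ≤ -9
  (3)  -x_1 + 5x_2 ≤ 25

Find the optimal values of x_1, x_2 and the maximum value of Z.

x_1 = -40, x_2 = -3, maximum Z = 453

Extreme points and Z = -12x_1 + 9x_2:
  (-16/3, -53/9) → Z = 11
  (-40, -3) → Z = 453
  (15/11, 58/11) → Z = 342/11

At the optimal vertex, -x_1 - 12x_2 = 76 and -x_1 + 5x_2 = 25.
Solving simultaneously gives x_1 = -40, x_2 = -3.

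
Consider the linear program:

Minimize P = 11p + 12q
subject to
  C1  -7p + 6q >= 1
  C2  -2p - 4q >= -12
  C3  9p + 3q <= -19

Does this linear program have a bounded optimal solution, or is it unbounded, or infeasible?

unbounded

From the feasible point (-39/25, -124/75), moving in the direction (-4, 2) keeps every constraint satisfied while P decreases without bound.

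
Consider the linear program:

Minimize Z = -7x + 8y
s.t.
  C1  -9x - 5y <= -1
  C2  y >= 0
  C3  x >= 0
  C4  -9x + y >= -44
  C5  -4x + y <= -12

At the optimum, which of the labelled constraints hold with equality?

C2 and C4

Feasible corners and Z = -7x + 8y:
  (44/9, 0) → Z = -308/9
  (3, 0) → Z = -21
  (32/5, 68/5) → Z = 64

The minimum is at (44/9, 0). Substituting into each constraint, equality holds for C2 and C4; the remaining constraints have slack.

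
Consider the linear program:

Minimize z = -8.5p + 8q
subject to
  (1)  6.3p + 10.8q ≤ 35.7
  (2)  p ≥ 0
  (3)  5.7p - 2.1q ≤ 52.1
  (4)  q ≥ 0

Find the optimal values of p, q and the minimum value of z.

p = 17/3, q = 0, minimum z = -289/6

The binding constraints are 6.3p + 10.8q = 35.7 and q = 0.
Solving simultaneously gives p = 17/3, q = 0.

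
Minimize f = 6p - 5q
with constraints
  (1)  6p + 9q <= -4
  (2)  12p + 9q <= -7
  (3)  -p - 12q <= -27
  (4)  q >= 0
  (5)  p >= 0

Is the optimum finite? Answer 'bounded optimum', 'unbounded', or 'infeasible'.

The boundaries 6p + 9q = -4 and -p - 12q = -27 meet at (-97/21, 166/63), but that point violates p ≥ 0. Every candidate vertex is excluded by some other constraint, so the feasible region is empty.

infeasible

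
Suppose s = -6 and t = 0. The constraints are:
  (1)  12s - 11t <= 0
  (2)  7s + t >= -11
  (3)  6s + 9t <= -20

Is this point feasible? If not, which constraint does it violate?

Constraint (2): 7s + t = -42, which is not ≥ -11. All other constraints are satisfied.

not feasible — violates (2)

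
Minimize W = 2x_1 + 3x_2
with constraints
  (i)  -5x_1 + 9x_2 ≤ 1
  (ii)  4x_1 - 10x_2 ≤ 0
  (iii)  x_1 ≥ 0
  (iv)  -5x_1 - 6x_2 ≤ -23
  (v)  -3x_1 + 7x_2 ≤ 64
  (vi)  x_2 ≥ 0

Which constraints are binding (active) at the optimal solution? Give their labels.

Vertices and W = 2x_1 + 3x_2:
  (67/25, 8/5) → W = 254/25
  (569/8, 317/8) → W = 2089/8
  (115/37, 46/37) → W = 368/37
The feasible region is unbounded (it extends along (5, 2), (7, 3)), but W strictly increases along every unbounded feasible direction, so there is no improving ray and the minimum is attained at a vertex.

The minimum is at (115/37, 46/37). Substituting into each constraint, equality holds for (ii) and (iv); the remaining constraints have slack.

(ii) and (iv)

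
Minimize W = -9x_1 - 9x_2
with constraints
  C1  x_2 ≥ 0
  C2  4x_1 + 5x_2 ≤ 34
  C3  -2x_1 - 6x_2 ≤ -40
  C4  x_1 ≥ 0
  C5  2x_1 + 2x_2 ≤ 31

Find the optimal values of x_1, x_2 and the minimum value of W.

x_1 = 2/7, x_2 = 46/7, minimum W = -432/7

At the optimal vertex, 4x_1 + 5x_2 = 34 and -2x_1 - 6x_2 = -40.
Solving simultaneously gives x_1 = 2/7, x_2 = 46/7.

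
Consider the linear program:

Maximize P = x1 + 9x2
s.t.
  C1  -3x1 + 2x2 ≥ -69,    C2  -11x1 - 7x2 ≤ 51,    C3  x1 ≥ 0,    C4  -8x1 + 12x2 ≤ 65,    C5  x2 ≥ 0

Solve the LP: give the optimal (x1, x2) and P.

x1 = 479/10, x2 = 747/20, maximum P = 7681/20

Extreme points and P = x1 + 9x2:
  (479/10, 747/20) → P = 7681/20
  (23, 0) → P = 23
  (0, 65/12) → P = 195/4
  (0, 0) → P = 0

The optimum lies where -3x1 + 2x2 = -69 and -8x1 + 12x2 = 65.
Solving simultaneously gives x1 = 479/10, x2 = 747/20.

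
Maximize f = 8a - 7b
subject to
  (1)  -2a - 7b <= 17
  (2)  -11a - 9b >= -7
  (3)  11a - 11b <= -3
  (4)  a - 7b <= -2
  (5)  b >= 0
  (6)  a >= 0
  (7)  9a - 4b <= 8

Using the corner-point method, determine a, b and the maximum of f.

Feasible corners and f = 8a - 7b:
  (5/22, 1/2) → f = -37/22
  (0, 7/9) → f = -49/9
  (1/66, 19/66) → f = -125/66
  (0, 2/7) → f = -2

a = 5/22, b = 1/2, maximum f = -37/22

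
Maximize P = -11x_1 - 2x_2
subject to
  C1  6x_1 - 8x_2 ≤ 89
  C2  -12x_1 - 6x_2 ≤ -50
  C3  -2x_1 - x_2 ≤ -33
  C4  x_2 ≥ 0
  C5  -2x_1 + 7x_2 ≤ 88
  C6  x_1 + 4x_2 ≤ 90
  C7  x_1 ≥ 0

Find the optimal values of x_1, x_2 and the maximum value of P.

x_1 = 143/16, x_2 = 121/8, maximum P = -2057/16

Vertices and P = -11x_1 - 2x_2:
  (353/22, 10/11) → P = -3923/22
  (269/8, 451/32) → P = -6369/16
  (143/16, 121/8) → P = -2057/16
  (278/15, 268/15) → P = -1198/5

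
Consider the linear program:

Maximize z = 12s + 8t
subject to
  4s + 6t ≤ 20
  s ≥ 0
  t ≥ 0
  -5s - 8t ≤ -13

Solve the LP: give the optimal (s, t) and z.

Feasible corners and z = 12s + 8t:
  (0, 10/3) → z = 80/3
  (5, 0) → z = 60
  (0, 13/8) → z = 13
  (13/5, 0) → z = 156/5

s = 5, t = 0, maximum z = 60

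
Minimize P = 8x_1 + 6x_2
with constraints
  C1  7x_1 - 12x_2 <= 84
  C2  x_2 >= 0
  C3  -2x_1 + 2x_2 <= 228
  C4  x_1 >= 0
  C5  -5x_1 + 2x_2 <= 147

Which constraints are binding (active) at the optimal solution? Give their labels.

Corner points and P = 8x_1 + 6x_2:
  (12, 0) → P = 96
  (0, 0) → P = 0
  (27, 141) → P = 1062
  (0, 147/2) → P = 441
The feasible region is unbounded (it extends along (12, 7), (1, 1)), but P strictly increases along every unbounded feasible direction, so there is no improving ray and the minimum is attained at a vertex.

The minimum is at (0, 0). Substituting into each constraint, equality holds for C2 and C4; the remaining constraints have slack.

C2 and C4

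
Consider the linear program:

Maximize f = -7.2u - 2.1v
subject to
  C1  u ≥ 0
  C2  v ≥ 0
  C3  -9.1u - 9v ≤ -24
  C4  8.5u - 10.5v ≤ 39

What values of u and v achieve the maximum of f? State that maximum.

u = 0, v = 8/3, maximum f = -28/5

Corner points and f = -7.2u - 2.1v:
  (0, 8/3) → f = -28/5
  (240/91, 0) → f = -1728/91
  (78/17, 0) → f = -2808/85
The feasible region is unbounded (it extends along (0, 1), (21, 17)), but f strictly decreases along every unbounded feasible direction, so there is no improving ray and the maximum is attained at a vertex.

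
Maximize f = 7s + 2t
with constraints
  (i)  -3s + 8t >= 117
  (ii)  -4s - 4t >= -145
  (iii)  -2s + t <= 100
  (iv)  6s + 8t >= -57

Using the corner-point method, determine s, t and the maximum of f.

The binding constraints are -3s + 8t = 117 and -4s - 4t = -145.
Solving simultaneously gives s = 173/11, t = 903/44.

s = 173/11, t = 903/44, maximum f = 3325/22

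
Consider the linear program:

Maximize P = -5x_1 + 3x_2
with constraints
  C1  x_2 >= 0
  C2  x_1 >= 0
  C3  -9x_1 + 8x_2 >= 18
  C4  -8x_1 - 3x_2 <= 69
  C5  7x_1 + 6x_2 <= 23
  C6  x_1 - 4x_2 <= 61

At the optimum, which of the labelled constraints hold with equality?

C2 and C5

Feasible corners and P = -5x_1 + 3x_2:
  (0, 9/4) → P = 27/4
  (0, 23/6) → P = 23/2
  (38/55, 333/110) → P = 619/110

The maximum is at (0, 23/6). Substituting into each constraint, equality holds for C2 and C5; the remaining constraints have slack.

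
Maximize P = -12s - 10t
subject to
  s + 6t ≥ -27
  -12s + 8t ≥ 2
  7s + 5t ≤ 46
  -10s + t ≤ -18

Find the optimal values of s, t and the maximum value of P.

Extreme points and P = -12s - 10t:
  (179/58, 283/58) → P = -2489/29
  (73/34, 59/17) → P = -1028/17
  (136/57, 334/57) → P = -4972/57

s = 73/34, t = 59/17, maximum P = -1028/17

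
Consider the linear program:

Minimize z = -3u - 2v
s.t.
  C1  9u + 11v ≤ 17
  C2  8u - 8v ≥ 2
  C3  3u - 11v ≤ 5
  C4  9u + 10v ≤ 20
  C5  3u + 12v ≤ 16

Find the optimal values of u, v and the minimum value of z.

Feasible corners and z = -3u - 2v:
  (79/80, 59/80) → z = -71/16
  (11/6, 1/22) → z = -123/22
  (-9/32, -17/32) → z = 61/32

u = 11/6, v = 1/22, minimum z = -123/22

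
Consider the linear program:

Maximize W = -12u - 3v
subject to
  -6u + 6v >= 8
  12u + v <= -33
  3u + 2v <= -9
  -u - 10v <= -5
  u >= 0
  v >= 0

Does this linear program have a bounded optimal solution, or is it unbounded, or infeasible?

The boundaries 3u + 2v = -9 and -u - 10v = -5 meet at (-25/7, 6/7), but that point violates u ≥ 0. Every candidate vertex is excluded by some other constraint, so the feasible region is empty.

infeasible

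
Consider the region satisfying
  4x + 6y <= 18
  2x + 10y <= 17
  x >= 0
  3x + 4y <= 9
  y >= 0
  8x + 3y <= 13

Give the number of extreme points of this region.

Intersecting each pair of boundary lines and keeping only the points that satisfy every inequality leaves:
  (0, 17/10)
  (1, 3/2)
  (0, 0)
  (25/23, 33/23)
  (13/8, 0)

5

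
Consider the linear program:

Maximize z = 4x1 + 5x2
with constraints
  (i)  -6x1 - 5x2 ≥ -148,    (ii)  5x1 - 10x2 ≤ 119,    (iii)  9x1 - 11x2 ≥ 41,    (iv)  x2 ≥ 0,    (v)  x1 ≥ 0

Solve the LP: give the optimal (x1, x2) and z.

x1 = 611/37, x2 = 362/37, maximum z = 4254/37

Extreme points and z = 4x1 + 5x2:
  (415/17, 26/85) → z = 1686/17
  (611/37, 362/37) → z = 4254/37
  (119/5, 0) → z = 476/5
  (41/9, 0) → z = 164/9

At the optimal vertex, -6x1 - 5x2 = -148 and 9x1 - 11x2 = 41.
Solving simultaneously gives x1 = 611/37, x2 = 362/37.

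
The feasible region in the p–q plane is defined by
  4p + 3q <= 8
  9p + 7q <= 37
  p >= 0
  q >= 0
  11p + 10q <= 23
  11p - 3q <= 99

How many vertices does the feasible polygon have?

4

Intersecting each pair of boundary lines and keeping only the points that satisfy every inequality leaves:
  (2, 0)
  (11/7, 4/7)
  (0, 0)
  (0, 23/10)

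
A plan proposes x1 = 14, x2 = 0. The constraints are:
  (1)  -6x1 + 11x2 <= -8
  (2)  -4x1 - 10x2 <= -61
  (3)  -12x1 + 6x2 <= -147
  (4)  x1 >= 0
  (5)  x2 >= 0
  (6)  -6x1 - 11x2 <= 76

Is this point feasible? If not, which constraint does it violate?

Constraint (2): -4x1 - 10x2 = -56, which is not ≤ -61. All other constraints are satisfied.

not feasible — violates (2)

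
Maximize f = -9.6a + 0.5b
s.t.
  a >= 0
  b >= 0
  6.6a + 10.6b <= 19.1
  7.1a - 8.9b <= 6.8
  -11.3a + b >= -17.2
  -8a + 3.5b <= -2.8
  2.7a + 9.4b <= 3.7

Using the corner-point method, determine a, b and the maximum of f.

a = 0.35, b = 0, maximum f = -3.36

Feasible corners and f = -9.6a + 0.5b:
  (68/71, 0) → f = -3264/355
  (7/20, 0) → f = -84/25
  (9685/9077, 791/9077) → f = -185161/18154
  (3927/8465, 2204/8465) → f = -182986/42325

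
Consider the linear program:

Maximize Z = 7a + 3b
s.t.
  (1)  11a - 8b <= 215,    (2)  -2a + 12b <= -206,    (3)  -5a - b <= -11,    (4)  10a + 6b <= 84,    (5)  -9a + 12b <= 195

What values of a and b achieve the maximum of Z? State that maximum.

a = 233/29, b = -459/29, maximum Z = 254/29

Vertices and Z = 7a + 3b:
  (233/29, -459/29) → Z = 254/29
  (101/17, -318/17) → Z = -247/17
  (169/31, -504/31) → Z = -329/31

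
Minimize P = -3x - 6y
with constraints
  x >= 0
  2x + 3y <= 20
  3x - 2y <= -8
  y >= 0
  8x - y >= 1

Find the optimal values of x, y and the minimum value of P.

x = 23/26, y = 79/13, minimum P = -1017/26

Vertices and P = -3x - 6y:
  (16/13, 76/13) → P = -504/13
  (23/26, 79/13) → P = -1017/26
  (10/13, 67/13) → P = -432/13

The optimum lies where 2x + 3y = 20 and 8x - y = 1.
Solving simultaneously gives x = 23/26, y = 79/13.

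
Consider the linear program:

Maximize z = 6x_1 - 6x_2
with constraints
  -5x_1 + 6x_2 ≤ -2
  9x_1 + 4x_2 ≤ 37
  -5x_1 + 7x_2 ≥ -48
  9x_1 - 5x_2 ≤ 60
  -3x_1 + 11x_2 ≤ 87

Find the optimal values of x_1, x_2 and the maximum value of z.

x_1 = 90/19, x_2 = -66/19, maximum z = 936/19

Vertices and z = 6x_1 - 6x_2:
  (115/37, 167/74) → z = 189/37
  (-274/5, -46) → z = -264/5
  (425/81, -23/9) → z = 1264/27
  (90/19, -66/19) → z = 936/19

The binding constraints are -5x_1 + 7x_2 = -48 and 9x_1 - 5x_2 = 60.
Solving simultaneously gives x_1 = 90/19, x_2 = -66/19.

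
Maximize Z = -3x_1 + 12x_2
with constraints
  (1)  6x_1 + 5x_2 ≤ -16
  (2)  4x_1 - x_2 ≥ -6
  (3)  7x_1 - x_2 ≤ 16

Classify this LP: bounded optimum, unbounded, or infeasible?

Corner points and Z = -3x_1 + 12x_2:
  (-23/13, -14/13) → Z = -99/13
  (64/41, -208/41) → Z = -2688/41
The feasible region has finitely many vertices and no improving ray; the maximum is -99/13 at (-23/13, -14/13).

bounded optimum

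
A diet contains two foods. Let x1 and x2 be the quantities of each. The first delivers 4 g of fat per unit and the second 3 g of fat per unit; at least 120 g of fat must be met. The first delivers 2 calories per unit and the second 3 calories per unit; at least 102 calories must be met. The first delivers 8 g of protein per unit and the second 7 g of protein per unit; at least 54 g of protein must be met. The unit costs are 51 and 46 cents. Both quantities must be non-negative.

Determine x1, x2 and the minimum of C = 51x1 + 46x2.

x1 = 9, x2 = 28, minimum C = 1747

Extreme points and C = 51x1 + 46x2:
  (0, 40) → C = 1840
  (51, 0) → C = 2601
  (9, 28) → C = 1747
The feasible region is unbounded (it extends along (0, 1), (1, 0)), but C strictly increases along every unbounded feasible direction, so there is no improving ray and the minimum is attained at a vertex.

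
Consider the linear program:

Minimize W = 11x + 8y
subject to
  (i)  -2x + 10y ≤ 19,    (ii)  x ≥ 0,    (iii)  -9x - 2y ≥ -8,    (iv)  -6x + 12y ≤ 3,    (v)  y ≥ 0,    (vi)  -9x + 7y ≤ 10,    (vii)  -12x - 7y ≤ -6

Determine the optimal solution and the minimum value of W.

x = 1/2, y = 0, minimum W = 11/2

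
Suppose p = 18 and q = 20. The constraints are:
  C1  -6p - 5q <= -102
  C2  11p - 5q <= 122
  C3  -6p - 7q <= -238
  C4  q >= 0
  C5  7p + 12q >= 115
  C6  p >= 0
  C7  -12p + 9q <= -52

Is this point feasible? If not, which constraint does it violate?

not feasible — violates C7

Constraint C7: -12p + 9q = -36, which is not ≤ -52. All other constraints are satisfied.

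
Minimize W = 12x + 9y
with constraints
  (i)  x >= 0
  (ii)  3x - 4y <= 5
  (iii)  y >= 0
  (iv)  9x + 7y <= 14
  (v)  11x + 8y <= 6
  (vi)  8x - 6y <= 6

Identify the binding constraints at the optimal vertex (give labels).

Corner points and W = 12x + 9y:
  (0, 0) → W = 0
  (0, 3/4) → W = 27/4
  (6/11, 0) → W = 72/11

The minimum is at (0, 0). Substituting into each constraint, equality holds for (i) and (iii); the remaining constraints have slack.

(i) and (iii)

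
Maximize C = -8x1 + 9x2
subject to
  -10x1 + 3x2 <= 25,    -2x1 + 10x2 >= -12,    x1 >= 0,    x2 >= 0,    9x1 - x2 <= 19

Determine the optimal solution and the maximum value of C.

x1 = 82/17, x2 = 415/17, maximum C = 3079/17

Corner points and C = -8x1 + 9x2:
  (0, 25/3) → C = 75
  (82/17, 415/17) → C = 3079/17
  (0, 0) → C = 0
  (19/9, 0) → C = -152/9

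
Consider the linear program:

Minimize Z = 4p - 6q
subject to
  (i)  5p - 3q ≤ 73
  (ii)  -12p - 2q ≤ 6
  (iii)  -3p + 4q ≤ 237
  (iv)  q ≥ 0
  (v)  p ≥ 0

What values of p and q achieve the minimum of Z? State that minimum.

p = 1003/11, q = 1404/11, minimum Z = -4412/11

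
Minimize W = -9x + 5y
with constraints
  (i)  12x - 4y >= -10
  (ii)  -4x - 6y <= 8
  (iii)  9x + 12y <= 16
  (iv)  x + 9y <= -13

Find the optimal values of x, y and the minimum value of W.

x = 32, y = -68/3, minimum W = -1204/3

Corner points and W = -9x + 5y:
  (32, -68/3) → W = -1204/3
  (1/5, -22/15) → W = -137/15
  (100/23, -133/69) → W = -3365/69

The optimum lies where -4x - 6y = 8 and 9x + 12y = 16.
Solving simultaneously gives x = 32, y = -68/3.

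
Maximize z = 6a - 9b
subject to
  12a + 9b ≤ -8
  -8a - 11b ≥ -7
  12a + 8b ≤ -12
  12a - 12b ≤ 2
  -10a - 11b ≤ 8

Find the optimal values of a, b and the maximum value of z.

a = -17/13, b = 6/13, maximum z = -12

Extreme points and z = 6a - 9b:
  (-47/17, 45/17) → z = -687/17
  (-15/2, 67/11) → z = -1098/11
  (-17/13, 6/13) → z = -12

At the optimal vertex, 12a + 8b = -12 and -10a - 11b = 8.
Solving simultaneously gives a = -17/13, b = 6/13.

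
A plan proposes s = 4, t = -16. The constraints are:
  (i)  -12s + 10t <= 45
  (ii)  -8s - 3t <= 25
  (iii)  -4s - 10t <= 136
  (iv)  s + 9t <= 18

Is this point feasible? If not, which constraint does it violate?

not feasible — violates (iii)

Constraint (iii): -4s - 10t = 144, which is not ≤ 136. All other constraints are satisfied.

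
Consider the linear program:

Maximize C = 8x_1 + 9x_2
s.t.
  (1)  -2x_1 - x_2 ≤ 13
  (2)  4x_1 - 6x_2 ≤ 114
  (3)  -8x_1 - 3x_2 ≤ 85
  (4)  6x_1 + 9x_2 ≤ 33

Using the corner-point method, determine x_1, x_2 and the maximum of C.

Corner points and C = 8x_1 + 9x_2:
  (9/4, -35/2) → C = -279/2
  (-25/2, 12) → C = 8
  (17, -23/3) → C = 67

The binding constraints are 4x_1 - 6x_2 = 114 and 6x_1 + 9x_2 = 33.
Solving simultaneously gives x_1 = 17, x_2 = -23/3.

x_1 = 17, x_2 = -23/3, maximum C = 67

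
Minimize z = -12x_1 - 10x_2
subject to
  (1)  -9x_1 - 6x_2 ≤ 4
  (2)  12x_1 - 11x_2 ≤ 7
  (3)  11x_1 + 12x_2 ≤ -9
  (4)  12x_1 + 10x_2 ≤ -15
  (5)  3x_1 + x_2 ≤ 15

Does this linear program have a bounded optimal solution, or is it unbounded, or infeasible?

The boundaries -9x_1 - 6x_2 = 4 and 12x_1 + 10x_2 = -15 meet at (25/9, -29/6), but that point violates 12x_1 - 11x_2 ≤ 7. Every candidate vertex is excluded by some other constraint, so the feasible region is empty.

infeasible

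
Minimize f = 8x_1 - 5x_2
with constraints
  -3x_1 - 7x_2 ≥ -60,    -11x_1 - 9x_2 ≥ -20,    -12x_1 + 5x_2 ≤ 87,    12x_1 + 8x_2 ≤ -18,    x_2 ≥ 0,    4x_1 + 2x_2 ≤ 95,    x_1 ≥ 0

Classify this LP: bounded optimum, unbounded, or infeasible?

infeasible

The boundaries -11x_1 - 9x_2 = -20 and x_2 = 0 meet at (20/11, 0), but that point violates 12x_1 + 8x_2 ≤ -18. Every candidate vertex is excluded by some other constraint, so the feasible region is empty.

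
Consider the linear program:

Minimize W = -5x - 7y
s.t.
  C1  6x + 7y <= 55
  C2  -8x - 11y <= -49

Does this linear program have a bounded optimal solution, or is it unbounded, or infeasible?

unbounded

From the feasible point (131/5, -73/5), moving in the direction (-11, 8) keeps every constraint satisfied while W decreases without bound.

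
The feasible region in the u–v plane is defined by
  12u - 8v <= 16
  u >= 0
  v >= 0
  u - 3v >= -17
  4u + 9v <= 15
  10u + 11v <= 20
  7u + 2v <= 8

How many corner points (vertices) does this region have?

The feasible vertices (each the meet of two boundaries and inside every other half-plane) are:
  (0, 0)
  (0, 5/3)
  (8/7, 0)
  (15/46, 35/23)
  (16/19, 20/19)

5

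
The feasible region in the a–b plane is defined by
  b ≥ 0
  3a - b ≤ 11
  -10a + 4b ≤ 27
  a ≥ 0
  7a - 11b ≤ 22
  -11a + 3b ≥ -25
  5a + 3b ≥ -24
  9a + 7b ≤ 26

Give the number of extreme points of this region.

Intersecting each pair of boundary lines and keeping only the points that satisfy every inequality leaves:
  (0, 0)
  (25/11, 0)
  (0, 26/7)
  (253/104, 61/104)

4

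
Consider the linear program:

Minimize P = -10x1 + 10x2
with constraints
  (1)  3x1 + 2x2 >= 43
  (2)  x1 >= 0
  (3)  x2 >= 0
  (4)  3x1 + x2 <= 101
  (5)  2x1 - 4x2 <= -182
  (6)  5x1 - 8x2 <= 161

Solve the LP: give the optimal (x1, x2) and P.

x1 = 111/7, x2 = 374/7, minimum P = 2630/7

Vertices and P = -10x1 + 10x2:
  (0, 101) → P = 1010
  (0, 91/2) → P = 455
  (111/7, 374/7) → P = 2630/7

The binding constraints are 3x1 + x2 = 101 and 2x1 - 4x2 = -182.
Solving simultaneously gives x1 = 111/7, x2 = 374/7.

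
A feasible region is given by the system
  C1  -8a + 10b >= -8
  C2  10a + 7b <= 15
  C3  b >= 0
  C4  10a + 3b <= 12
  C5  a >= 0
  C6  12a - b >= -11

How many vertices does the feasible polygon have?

Intersecting each pair of boundary lines and keeping only the points that satisfy every inequality leaves:
  (1, 0)
  (36/31, 4/31)
  (39/40, 3/4)
  (0, 15/7)
  (0, 0)

5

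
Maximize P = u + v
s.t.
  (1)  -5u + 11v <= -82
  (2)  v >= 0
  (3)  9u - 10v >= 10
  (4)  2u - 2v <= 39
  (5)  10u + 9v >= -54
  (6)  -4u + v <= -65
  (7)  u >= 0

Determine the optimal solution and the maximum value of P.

u = 265/12, v = 31/12, maximum P = 74/3

Feasible corners and P = u + v:
  (82/5, 0) → P = 82/5
  (265/12, 31/12) → P = 74/3
  (39/2, 0) → P = 39/2

The binding constraints are -5u + 11v = -82 and 2u - 2v = 39.
Solving simultaneously gives u = 265/12, v = 31/12.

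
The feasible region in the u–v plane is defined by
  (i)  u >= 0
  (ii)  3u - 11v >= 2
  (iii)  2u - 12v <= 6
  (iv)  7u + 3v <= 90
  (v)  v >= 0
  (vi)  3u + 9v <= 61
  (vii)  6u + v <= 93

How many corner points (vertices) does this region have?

5

Intersecting each pair of boundary lines and keeping only the points that satisfy every inequality leaves:
  (2/3, 0)
  (689/60, 59/20)
  (61/5, 23/15)
  (3, 0)
  (209/18, 157/54)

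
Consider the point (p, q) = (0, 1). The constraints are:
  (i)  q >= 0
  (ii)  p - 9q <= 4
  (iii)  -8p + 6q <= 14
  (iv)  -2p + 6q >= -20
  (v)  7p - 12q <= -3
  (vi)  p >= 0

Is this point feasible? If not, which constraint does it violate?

(i): 1 ≥ 0 ✓
(ii): -9 ≤ 4 ✓
(iii): 6 ≤ 14 ✓
(iv): 6 ≥ -20 ✓
(v): -12 ≤ -3 ✓
(vi): 0 ≥ 0 ✓

feasible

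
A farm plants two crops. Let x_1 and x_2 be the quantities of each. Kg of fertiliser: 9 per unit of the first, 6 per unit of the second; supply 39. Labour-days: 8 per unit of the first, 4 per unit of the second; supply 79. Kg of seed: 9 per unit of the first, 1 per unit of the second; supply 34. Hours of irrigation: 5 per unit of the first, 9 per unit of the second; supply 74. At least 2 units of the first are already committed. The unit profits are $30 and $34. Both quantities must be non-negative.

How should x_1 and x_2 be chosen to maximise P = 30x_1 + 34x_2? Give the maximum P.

Feasible corners and P = 30x_1 + 34x_2:
  (34/9, 0) → P = 340/3
  (2, 0) → P = 60
  (11/3, 1) → P = 144
  (2, 7/2) → P = 179

The optimum lies where 9x_1 + 6x_2 = 39 and x_1 = 2.
Solving simultaneously gives x_1 = 2, x_2 = 7/2.

x_1 = 2, x_2 = 7/2, maximum P = 179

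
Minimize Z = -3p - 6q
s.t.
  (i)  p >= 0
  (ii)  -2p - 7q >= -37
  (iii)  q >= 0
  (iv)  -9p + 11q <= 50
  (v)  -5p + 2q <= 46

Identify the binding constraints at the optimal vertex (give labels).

(ii) and (iii)

Corner points and Z = -3p - 6q:
  (0, 0) → Z = 0
  (0, 50/11) → Z = -300/11
  (37/2, 0) → Z = -111/2
  (57/85, 433/85) → Z = -2769/85

The minimum is at (37/2, 0). Substituting into each constraint, equality holds for (ii) and (iii); the remaining constraints have slack.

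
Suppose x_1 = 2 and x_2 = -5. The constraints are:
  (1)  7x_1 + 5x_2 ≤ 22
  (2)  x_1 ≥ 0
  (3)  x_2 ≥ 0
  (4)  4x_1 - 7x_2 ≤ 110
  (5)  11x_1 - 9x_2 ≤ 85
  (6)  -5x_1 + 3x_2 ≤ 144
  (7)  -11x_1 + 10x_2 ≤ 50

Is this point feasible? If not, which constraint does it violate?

Constraint (3): x_2 = -5, which is not ≥ 0. All other constraints are satisfied.

not feasible — violates (3)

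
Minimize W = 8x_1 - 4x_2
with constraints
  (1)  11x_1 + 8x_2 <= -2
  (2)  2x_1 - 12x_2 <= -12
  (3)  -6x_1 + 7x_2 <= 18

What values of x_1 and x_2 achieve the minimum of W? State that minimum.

x_1 = -66/29, x_2 = 18/29, minimum W = -600/29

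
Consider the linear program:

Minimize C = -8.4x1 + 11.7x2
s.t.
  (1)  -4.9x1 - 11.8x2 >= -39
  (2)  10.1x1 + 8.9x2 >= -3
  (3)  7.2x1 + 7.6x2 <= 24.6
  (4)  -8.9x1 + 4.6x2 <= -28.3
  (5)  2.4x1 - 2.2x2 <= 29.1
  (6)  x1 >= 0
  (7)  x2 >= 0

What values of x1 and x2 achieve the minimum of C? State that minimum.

x1 = 41/12, x2 = 0, minimum C = -287/10

Feasible corners and C = -8.4x1 + 11.7x2:
  (746/229, 69/458) → C = -23451/916
  (41/12, 0) → C = -287/10
  (283/89, 0) → C = -11886/445

At the optimal vertex, 7.2x1 + 7.6x2 = 24.6 and x2 = 0.
Solving simultaneously gives x1 = 41/12, x2 = 0.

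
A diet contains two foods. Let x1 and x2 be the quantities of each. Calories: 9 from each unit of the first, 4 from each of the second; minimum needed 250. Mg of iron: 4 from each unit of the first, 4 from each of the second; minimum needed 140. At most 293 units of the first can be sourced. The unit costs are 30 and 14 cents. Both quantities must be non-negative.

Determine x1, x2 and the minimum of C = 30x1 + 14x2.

Corner points and C = 30x1 + 14x2:
  (0, 125/2) → C = 875
  (35, 0) → C = 1050
  (293, 0) → C = 8790
  (22, 13) → C = 842
The feasible region is unbounded (it extends along (0, 1)), but C strictly increases along every unbounded feasible direction, so there is no improving ray and the minimum is attained at a vertex.

x1 = 22, x2 = 13, minimum C = 842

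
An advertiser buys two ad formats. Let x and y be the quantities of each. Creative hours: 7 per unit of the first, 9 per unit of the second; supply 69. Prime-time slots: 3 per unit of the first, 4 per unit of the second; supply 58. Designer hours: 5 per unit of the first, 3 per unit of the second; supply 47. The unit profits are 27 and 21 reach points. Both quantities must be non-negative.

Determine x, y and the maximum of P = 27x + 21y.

Vertices and P = 27x + 21y:
  (0, 0) → P = 0
  (0, 23/3) → P = 161
  (47/5, 0) → P = 1269/5
  (9, 2/3) → P = 257

x = 9, y = 2/3, maximum P = 257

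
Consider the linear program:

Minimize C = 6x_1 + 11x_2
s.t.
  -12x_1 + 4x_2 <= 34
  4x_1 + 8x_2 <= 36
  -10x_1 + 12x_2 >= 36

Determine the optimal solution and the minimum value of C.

Feasible corners and C = 6x_1 + 11x_2:
  (-8/7, 71/14) → C = 685/14
  (-33/13, 23/26) → C = -11/2
  (9/8, 63/16) → C = 801/16

The binding constraints are -12x_1 + 4x_2 = 34 and -10x_1 + 12x_2 = 36.
Solving simultaneously gives x_1 = -33/13, x_2 = 23/26.

x_1 = -33/13, x_2 = 23/26, minimum C = -11/2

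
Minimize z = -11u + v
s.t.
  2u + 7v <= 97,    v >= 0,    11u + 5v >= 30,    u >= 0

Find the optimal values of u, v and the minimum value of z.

u = 97/2, v = 0, minimum z = -1067/2

The optimum lies where 2u + 7v = 97 and v = 0.
Solving simultaneously gives u = 97/2, v = 0.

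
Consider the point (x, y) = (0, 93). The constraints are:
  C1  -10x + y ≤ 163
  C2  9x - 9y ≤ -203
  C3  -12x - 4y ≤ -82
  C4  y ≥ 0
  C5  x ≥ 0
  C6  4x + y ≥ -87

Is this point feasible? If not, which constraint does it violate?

C1: 93 ≤ 163 ✓
C2: -837 ≤ -203 ✓
C3: -372 ≤ -82 ✓
C4: 93 ≥ 0 ✓
C5: 0 ≥ 0 ✓
C6: 93 ≥ -87 ✓

feasible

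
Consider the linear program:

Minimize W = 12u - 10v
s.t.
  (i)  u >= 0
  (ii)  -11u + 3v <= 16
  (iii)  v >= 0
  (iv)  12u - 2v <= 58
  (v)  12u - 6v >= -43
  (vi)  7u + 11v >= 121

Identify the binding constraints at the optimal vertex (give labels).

Extreme points and W = 12u - 10v:
  (217/24, 101/4) → W = -144
  (440/73, 523/73) → W = 50/73
  (253/174, 1753/174) → W = -7247/87

The minimum is at (217/24, 101/4). Substituting into each constraint, equality holds for (iv) and (v); the remaining constraints have slack.

(iv) and (v)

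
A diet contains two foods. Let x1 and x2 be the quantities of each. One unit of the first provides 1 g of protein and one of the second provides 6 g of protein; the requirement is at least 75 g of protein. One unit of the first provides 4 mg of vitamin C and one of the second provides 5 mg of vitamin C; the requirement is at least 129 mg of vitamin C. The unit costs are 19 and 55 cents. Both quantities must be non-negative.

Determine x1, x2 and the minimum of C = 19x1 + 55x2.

x1 = 21, x2 = 9, minimum C = 894

Extreme points and C = 19x1 + 55x2:
  (0, 129/5) → C = 1419
  (75, 0) → C = 1425
  (21, 9) → C = 894
The feasible region is unbounded (it extends along (0, 1), (1, 0)), but C strictly increases along every unbounded feasible direction, so there is no improving ray and the minimum is attained at a vertex.

At the optimal vertex, x1 + 6x2 = 75 and 4x1 + 5x2 = 129.
Solving simultaneously gives x1 = 21, x2 = 9.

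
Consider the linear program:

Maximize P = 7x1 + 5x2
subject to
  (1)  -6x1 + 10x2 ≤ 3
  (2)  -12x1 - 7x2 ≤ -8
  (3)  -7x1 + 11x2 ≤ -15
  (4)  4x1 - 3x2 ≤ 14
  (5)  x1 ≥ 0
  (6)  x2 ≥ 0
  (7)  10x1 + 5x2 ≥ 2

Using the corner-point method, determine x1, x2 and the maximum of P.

The binding constraints are -7x1 + 11x2 = -15 and 4x1 - 3x2 = 14.
Solving simultaneously gives x1 = 109/23, x2 = 38/23.

x1 = 109/23, x2 = 38/23, maximum P = 953/23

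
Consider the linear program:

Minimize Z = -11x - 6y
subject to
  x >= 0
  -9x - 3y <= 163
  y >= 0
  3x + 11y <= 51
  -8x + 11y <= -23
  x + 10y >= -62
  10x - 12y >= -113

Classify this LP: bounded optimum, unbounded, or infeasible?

Corner points and Z = -11x - 6y:
  (17, 0) → Z = -187
  (23/8, 0) → Z = -253/8
  (74/11, 339/121) → Z = -10988/121
The feasible region has finitely many vertices and no improving ray; the minimum is -187 at (17, 0).

bounded optimum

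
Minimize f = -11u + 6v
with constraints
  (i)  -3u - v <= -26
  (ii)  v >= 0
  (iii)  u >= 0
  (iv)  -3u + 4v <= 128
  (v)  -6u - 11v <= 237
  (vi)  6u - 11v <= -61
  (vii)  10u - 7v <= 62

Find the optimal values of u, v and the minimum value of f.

Feasible corners and f = -11u + 6v:
  (0, 26) → f = 156
  (75/13, 113/13) → f = -147/13
  (0, 32) → f = 192
  (1144/19, 1466/19) → f = -3788/19
  (1109/68, 491/34) → f = -371/4

The binding constraints are -3u + 4v = 128 and 10u - 7v = 62.
Solving simultaneously gives u = 1144/19, v = 1466/19.

u = 1144/19, v = 1466/19, minimum f = -3788/19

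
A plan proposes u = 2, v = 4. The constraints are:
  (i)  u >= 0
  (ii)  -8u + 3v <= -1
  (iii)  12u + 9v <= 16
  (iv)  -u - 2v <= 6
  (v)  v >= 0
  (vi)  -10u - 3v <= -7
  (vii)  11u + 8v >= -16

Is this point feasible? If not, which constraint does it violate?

Constraint (iii): 12u + 9v = 60, which is not ≤ 16. All other constraints are satisfied.

not feasible — violates (iii)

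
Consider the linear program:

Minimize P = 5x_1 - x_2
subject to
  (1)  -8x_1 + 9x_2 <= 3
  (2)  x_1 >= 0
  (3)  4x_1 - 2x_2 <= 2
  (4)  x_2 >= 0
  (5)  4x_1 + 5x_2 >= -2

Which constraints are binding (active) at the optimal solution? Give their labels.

Corner points and P = 5x_1 - x_2:
  (0, 1/3) → P = -1/3
  (6/5, 7/5) → P = 23/5
  (0, 0) → P = 0
  (1/2, 0) → P = 5/2

The minimum is at (0, 1/3). Substituting into each constraint, equality holds for (1) and (2); the remaining constraints have slack.

(1) and (2)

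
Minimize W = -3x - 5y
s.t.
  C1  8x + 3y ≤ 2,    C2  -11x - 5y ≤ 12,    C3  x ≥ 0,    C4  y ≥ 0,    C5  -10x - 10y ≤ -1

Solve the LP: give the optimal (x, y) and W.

x = 0, y = 2/3, minimum W = -10/3

Feasible corners and W = -3x - 5y:
  (0, 2/3) → W = -10/3
  (1/4, 0) → W = -3/4
  (0, 1/10) → W = -1/2
  (1/10, 0) → W = -3/10

The binding constraints are 8x + 3y = 2 and x = 0.
Solving simultaneously gives x = 0, y = 2/3.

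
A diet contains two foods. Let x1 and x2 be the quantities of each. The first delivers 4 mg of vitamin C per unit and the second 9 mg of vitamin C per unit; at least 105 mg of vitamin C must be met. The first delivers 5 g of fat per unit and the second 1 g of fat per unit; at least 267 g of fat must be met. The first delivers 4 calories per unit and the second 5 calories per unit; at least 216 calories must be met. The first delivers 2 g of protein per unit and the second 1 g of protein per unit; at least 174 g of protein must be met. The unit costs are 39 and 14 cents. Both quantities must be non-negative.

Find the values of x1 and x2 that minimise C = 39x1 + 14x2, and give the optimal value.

Extreme points and C = 39x1 + 14x2:
  (0, 267) → C = 3738
  (87, 0) → C = 3393
  (31, 112) → C = 2777
The feasible region is unbounded (it extends along (0, 1), (1, 0)), but C strictly increases along every unbounded feasible direction, so there is no improving ray and the minimum is attained at a vertex.

x1 = 31, x2 = 112, minimum C = 2777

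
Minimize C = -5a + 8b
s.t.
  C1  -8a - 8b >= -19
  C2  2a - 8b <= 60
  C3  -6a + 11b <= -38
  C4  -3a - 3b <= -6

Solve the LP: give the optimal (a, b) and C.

a = 79/10, b = -221/40, minimum C = -837/10

Vertices and C = -5a + 8b:
  (79/10, -221/40) → C = -837/10
  (513/136, -95/68) → C = -4085/136
  (38/5, -28/5) → C = -414/5
  (60/17, -26/17) → C = -508/17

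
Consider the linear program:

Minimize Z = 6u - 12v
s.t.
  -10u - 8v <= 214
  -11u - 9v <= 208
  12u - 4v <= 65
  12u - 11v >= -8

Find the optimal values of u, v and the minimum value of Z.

u = 249/28, v = 73/7, minimum Z = -1005/14

Corner points and Z = 6u - 12v:
  (-13/8, -169/8) → Z = 975/4
  (-2360/229, -2408/229) → Z = 14736/229
  (249/28, 73/7) → Z = -1005/14

The binding constraints are 12u - 4v = 65 and 12u - 11v = -8.
Solving simultaneously gives u = 249/28, v = 73/7.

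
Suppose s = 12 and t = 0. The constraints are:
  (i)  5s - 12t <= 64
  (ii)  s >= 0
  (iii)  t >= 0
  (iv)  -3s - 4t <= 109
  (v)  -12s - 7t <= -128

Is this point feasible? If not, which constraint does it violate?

(i): 60 ≤ 64 ✓
(ii): 12 ≥ 0 ✓
(iii): 0 ≥ 0 ✓
(iv): -36 ≤ 109 ✓
(v): -144 ≤ -128 ✓

feasible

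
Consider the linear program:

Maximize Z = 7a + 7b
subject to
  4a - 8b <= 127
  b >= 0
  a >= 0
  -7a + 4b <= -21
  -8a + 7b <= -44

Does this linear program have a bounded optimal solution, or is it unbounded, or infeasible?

From the feasible point (127/4, 0), moving in the direction (8, 4) keeps every constraint satisfied while Z increases without bound.

unbounded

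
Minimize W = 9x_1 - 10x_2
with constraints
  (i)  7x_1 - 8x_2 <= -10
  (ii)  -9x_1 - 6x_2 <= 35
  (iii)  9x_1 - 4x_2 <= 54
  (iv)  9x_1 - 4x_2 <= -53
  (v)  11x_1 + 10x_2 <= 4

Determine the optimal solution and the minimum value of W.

x_1 = -187/12, x_2 = 421/24, minimum W = -947/3

Extreme points and W = 9x_1 - 10x_2:
  (-229/45, 9/5) → W = -319/5
  (-187/12, 421/24) → W = -947/3
  (-257/67, 619/134) → W = -5408/67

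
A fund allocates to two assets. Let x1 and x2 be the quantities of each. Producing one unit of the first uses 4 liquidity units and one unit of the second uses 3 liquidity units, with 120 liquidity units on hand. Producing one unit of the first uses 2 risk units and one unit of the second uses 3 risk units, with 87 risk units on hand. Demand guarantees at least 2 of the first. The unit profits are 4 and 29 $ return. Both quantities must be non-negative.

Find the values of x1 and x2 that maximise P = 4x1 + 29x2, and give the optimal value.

Corner points and P = 4x1 + 29x2:
  (30, 0) → P = 120
  (2, 0) → P = 8
  (33/2, 18) → P = 588
  (2, 83/3) → P = 2431/3

At the optimal vertex, 2x1 + 3x2 = 87 and x1 = 2.
Solving simultaneously gives x1 = 2, x2 = 83/3.

x1 = 2, x2 = 83/3, maximum P = 2431/3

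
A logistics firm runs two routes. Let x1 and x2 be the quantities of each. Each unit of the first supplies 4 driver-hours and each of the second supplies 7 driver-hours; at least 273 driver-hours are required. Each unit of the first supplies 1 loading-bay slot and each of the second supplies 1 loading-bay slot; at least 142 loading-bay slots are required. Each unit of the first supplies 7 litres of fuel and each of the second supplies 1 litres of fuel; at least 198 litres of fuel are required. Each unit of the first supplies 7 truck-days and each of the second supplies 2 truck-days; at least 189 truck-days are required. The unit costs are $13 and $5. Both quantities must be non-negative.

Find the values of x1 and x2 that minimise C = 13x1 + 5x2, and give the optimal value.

The feasible region is unbounded (it extends along (0, 1), (1, 0)), but C strictly increases along every unbounded feasible direction, so there is no improving ray and the minimum is attained at a vertex.

x1 = 28/3, x2 = 398/3, minimum C = 2354/3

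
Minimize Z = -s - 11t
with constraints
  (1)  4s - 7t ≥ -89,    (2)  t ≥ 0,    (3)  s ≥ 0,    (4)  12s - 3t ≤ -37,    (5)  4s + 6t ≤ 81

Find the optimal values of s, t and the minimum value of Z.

Corner points and Z = -s - 11t:
  (0, 89/7) → Z = -979/7
  (1/9, 115/9) → Z = -422/3
  (0, 37/3) → Z = -407/3

s = 1/9, t = 115/9, minimum Z = -422/3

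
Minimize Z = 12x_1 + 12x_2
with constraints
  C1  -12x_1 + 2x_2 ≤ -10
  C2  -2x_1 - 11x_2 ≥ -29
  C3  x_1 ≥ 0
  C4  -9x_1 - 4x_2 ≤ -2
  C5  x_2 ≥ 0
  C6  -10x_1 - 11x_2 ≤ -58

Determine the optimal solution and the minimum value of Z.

Feasible corners and Z = 12x_1 + 12x_2:
  (29/2, 0) → Z = 174
  (29/8, 87/44) → Z = 1479/22
  (29/5, 0) → Z = 348/5

The optimum lies where -2x_1 - 11x_2 = -29 and -10x_1 - 11x_2 = -58.
Solving simultaneously gives x_1 = 29/8, x_2 = 87/44.

x_1 = 29/8, x_2 = 87/44, minimum Z = 1479/22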